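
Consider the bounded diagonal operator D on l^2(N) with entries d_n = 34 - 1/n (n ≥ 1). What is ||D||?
||D|| = 34

For a diagonal operator on l^2 with entries d_n, ||D|| = sup_n |d_n|. Here d_1 = 33, d_2 = 67/2, ..., and d_n = 34 - 1/n increases monotonically toward 34. All terms lie in [33, 34), so |d_n| = d_n and the supremum is the limit 34, which is not attained by any individual d_n. Hence ||D|| = 34.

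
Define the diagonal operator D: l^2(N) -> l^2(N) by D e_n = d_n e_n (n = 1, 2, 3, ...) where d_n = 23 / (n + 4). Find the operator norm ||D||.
||D|| = 23/5 (attained at n = 1)

For D diagonal, ||D|| = sup_n |d_n| = sup_n 23/(n + 4). This is positive and strictly decreasing in n, so the supremum is attained at n = 1: d_1 = 23/(1 + 4) = 23/5. Hence ||D|| = 23/5.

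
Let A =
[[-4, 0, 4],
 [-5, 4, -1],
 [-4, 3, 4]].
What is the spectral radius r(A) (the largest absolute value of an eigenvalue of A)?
r(A) = sqrt(24) ≈ 4.899

The eigenvalues of A are the roots of its characteristic polynomial. With M = A (coefficients from the trace, the sum of principal 2x2 minors, and det A):
  p(λ) = det(λ I - M) = λ^3 - 4λ^2 + 3λ + 72.
By the rational root theorem any rational root is an integer divisor of 72. Testing λ = -3: p(-3) = -27 - 36 - 9 + 72 = 0, so λ = -3 is a root. Dividing out (λ + 3) leaves p(λ) = (λ + 3)(λ^2 - 7λ + 24). For λ^2 - 7λ + 24 the discriminant is -47. It is negative, so the roots are the complex-conjugate pair λ = 7/2 ± (sqrt(47)/2) i ≈ 3.5 ± 3.4278i. For a conjugate pair the product of the roots equals the constant term, so |λ|^2 = 24 and |λ| = sqrt(24) ≈ 4.899.
Thus the eigenvalues (to 4 decimals) are 3.5 ± 3.4278i (modulus 4.899); -3 (modulus 3). The spectral radius is the largest modulus: r(A) = sqrt(24) ≈ 4.899. (Cross-check: r(A) ≤ ||A||_2 ≈ 9.4817; equality holds whenever A is normal, though it can also hold for some non-normal A.)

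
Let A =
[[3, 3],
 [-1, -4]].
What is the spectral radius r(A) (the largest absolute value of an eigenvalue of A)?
r(A) = (1 + sqrt(37))/2 ≈ 3.5414

The eigenvalues of A are the roots of its characteristic polynomial. With M = A (coefficients from the trace and determinant):
  p(λ) = det(λ I - M) = λ^2 + λ - 9.
For λ^2 + λ - 9 the discriminant is 37. It is nonnegative but not a perfect square, so the roots are real and irrational: λ = (-1 ± sqrt(37))/2 ≈ 2.5414, -3.5414.
Thus the eigenvalues (to 4 decimals) are 2.5414 (modulus 2.5414); -3.5414 (modulus 3.5414). The spectral radius is the largest modulus: r(A) = (1 + sqrt(37))/2 ≈ 3.5414. (Cross-check: r(A) ≤ ||A||_2 ≈ 5.7016; equality holds whenever A is normal, though it can also hold for some non-normal A.)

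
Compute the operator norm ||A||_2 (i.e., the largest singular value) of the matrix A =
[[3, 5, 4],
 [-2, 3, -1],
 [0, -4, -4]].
||A||_2 ≈ 8.9058 (= sqrt(largest eigenvalue of A^T A))

||A||_2 = sigma_max(A) = sqrt(lambda_max(A^T A)). Form the symmetric matrix M = A^T A =
[[13, 9, 14],
 [9, 50, 33],
 [14, 33, 33]].
Its characteristic polynomial (trace, sum of principal 2x2 minors, determinant of M give the coefficients) is
  p(λ) = det(λ I - M) = λ^3 - 96λ^2 + 1363λ - 3136.
No integer candidate from the rational root theorem (±divisors of 3136) is a root, so the roots are irrational. The cubic discriminant is Δ = 3015090644 > 0, so there are three distinct real roots. p(2) = -786 and p(3) = 116 have opposite signs, so a root lies in (2, 3); Newton's method refines it to λ ≈ 2.8596. p(13) = 556 and p(14) = -126 have opposite signs, so a root lies in (13, 14); Newton's method refines it to λ ≈ 13.8268. p(79) = -1556 and p(80) = 3504 have opposite signs, so a root lies in (79, 80); Newton's method refines it to λ ≈ 79.3136. Check (Vieta): the three roots sum to 96, matching tr M = 96.
So the eigenvalues of A^T A are ≈ 2.8596, 13.8268, 79.3136 (all ≥ 0, as they must be for A^T A). The largest is λ_max ≈ 79.3136, hence ||A||_2 = sqrt(λ_max) ≈ 8.9058.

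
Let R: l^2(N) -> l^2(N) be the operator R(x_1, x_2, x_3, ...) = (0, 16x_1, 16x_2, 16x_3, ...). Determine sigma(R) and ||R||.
sigma(R) = closed disk {z in C : |z| ≤ 16}; ||R|| = 16

Note R = 16·U where U is the unit right shift (U x)_k = x_{k-1} (with x_0 := 0); so ||R|| = 16||U|| and sigma(R) = 16·sigma(U). ||R x||^2 = sum_{k≥1} |16x_k|^2 = 256||x||^2, so ||R|| = 16 and sigma(R) ⊂ {|z| ≤ 16}. For any |lambda| < 16, the equation (R - lambda I) x = 0 forces x_1 = 0, then 16x_k = lambda x_{k+1} ⇒ x = 0, so R has no eigenvalues. But (R - lambda I) is not surjective for |lambda| < 16: solving (R - lambda I) x = e_1 would require x_n proportional to (lambda/16)^(-n), which is not in l^2. So every |lambda| < 16 lies in the residual spectrum. The boundary |lambda| = 16 is in the approximate point spectrum (the spectrum is closed). Hence sigma(R) is the closed disk of radius 16.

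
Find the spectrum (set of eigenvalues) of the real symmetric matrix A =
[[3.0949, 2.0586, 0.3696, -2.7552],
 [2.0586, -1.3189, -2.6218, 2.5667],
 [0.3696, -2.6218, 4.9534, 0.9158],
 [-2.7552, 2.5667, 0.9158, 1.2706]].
sigma(A) ≈ {-5, 2, 5, 6}

A is real symmetric, so its spectrum consists of real eigenvalues. Expanding the characteristic polynomial of the displayed matrix gives
  det(λ I - A) = p(λ) = λ^4 + (-8)λ^3 + (-13)λ^2 + (200.0026)λ + (-300.0055).
Solving p(λ) = 0 yields eigenvalues ≈ -5, 2, 5, 6. (A is shown rounded to 4 decimals, so these recover the underlying integer eigenvalues to within that precision.)
Verification: the trace of A = 8 equals the sum of eigenvalues 8, and det(A) ≈ -300.0055 matches the eigenvalue product -300.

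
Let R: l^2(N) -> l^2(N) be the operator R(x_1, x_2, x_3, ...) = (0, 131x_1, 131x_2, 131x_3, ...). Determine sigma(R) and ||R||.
sigma(R) = closed disk {z in C : |z| ≤ 131}; ||R|| = 131

Note R = 131·U where U is the unit right shift (U x)_k = x_{k-1} (with x_0 := 0); so ||R|| = 131||U|| and sigma(R) = 131·sigma(U). ||R x||^2 = sum_{k≥1} |131x_k|^2 = 17161||x||^2, so ||R|| = 131 and sigma(R) ⊂ {|z| ≤ 131}. For any |lambda| < 131, the equation (R - lambda I) x = 0 forces x_1 = 0, then 131x_k = lambda x_{k+1} ⇒ x = 0, so R has no eigenvalues. But (R - lambda I) is not surjective for |lambda| < 131: solving (R - lambda I) x = e_1 would require x_n proportional to (lambda/131)^(-n), which is not in l^2. So every |lambda| < 131 lies in the residual spectrum. The boundary |lambda| = 131 is in the approximate point spectrum (the spectrum is closed). Hence sigma(R) is the closed disk of radius 131.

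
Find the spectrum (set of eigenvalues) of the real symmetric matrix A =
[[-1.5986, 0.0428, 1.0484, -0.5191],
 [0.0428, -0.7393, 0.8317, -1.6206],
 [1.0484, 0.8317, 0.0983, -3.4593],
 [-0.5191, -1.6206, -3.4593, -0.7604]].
sigma(A) ≈ {-4, -2, -1, 4}

A is real symmetric, so its spectrum consists of real eigenvalues. Expanding the characteristic polynomial of the displayed matrix gives
  det(λ I - A) = p(λ) = λ^4 + (3)λ^3 + (-14)λ^2 + (-48)λ + (-32.0012).
Solving p(λ) = 0 yields eigenvalues ≈ -4, -2, -1, 4. (A is shown rounded to 4 decimals, so these recover the underlying integer eigenvalues to within that precision.)
Verification: the trace of A = -3 equals the sum of eigenvalues -3, and det(A) ≈ -32.0012 matches the eigenvalue product -32.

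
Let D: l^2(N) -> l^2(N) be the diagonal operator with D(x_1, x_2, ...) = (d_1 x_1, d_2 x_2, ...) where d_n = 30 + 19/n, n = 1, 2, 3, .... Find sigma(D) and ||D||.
sigma(D) = {30 + 19/n : n ≥ 1} ∪ {30}; ||D|| = 49

A bounded diagonal operator on l^2 with diagonal entries d_n has spectrum equal to the closure of {d_n : n ≥ 1}: every d_n is an eigenvalue (with eigenvector e_n), so {d_n} ⊂ sigma(D); the spectrum is closed, so its closure is too; and for lambda not in the closure, (D - lambda I) has bounded inverse (the diagonal entries 1/(d_n - lambda) are bounded). For our sequence d_n = 30 + 19/n, n = 1, 2, 3, ...:
  - {d_n} = {30 + 19/n : n ≥ 1}; the only limit point is 30
  - closure = {30 + 19/n : n ≥ 1} ∪ {30}
For the norm: a diagonal operator has ||D|| = sup_n |d_n|. Here d_n = 30 + 19/n is positive and decreasing, so sup_n |d_n| = d_1 = 30 + 19 = 49. So ||D|| = 49.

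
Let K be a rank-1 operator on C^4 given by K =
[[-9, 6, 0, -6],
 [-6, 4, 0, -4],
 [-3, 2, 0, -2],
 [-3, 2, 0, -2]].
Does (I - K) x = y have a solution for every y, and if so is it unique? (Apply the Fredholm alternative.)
(I - K) is invertible (det(I - K) = 8 ≠ 0), so for every y in C^4 the equation (I - K) x = y has a unique solution.

K has rank 1, so it is an outer product K = u v^T: every row of K is a multiple of one row vector. Reading off the entries, u = (3, 2, 1, 1) and v = (-3, 2, 0, -2) (row i of K equals u_i·v^T). A rank-one matrix u v^T satisfies K u = u (v·u) and kills the (3)-dimensional subspace v^⊥, so its characteristic polynomial is lambda^3 (lambda - v·u) with v·u = tr K = -7. Hence the eigenvalues of I - K are 1 (multiplicity 3) and 1 - (-7) = 8, so det(I - K) = 8. (Direct check: I - K =
[[10, -6, 0, 6],
 [6, -3, 0, 4],
 [3, -2, 1, 2],
 [3, -2, 0, 3]]
has determinant 8.) The finite-dimensional Fredholm alternative says: either (I - K) is invertible, or ker(I - K) ≠ {0} and then range(I - K) = ker((I - K)^*)^⊥, with dim ker(I - K) = dim ker((I - K)^*). Since det(I - K) ≠ 0, 1 is not an eigenvalue of K and ker(I - K) = {0}, so we are in the first case: for every y there is a unique x = (I - K)^(-1) y. Explicitly, by the Sherman–Morrison formula, (I - u v^T)^(-1) = I + u v^T/(1 - v·u), i.e. (I - K)^(-1) = I + K/(8).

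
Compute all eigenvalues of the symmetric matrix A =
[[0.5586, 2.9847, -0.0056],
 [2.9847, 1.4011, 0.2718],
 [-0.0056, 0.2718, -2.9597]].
sigma(A) ≈ {-3, -2, 4}

A is real symmetric, so its spectrum consists of real eigenvalues. Expanding the characteristic polynomial of the displayed matrix gives
  det(λ I - A) = p(λ) = λ^3 + (1)λ^2 + (-14)λ + (-24).
Solving p(λ) = 0 yields eigenvalues ≈ -3, -2, 4. (A is shown rounded to 4 decimals, so these recover the underlying integer eigenvalues to within that precision.)
Verification: the trace of A = -1 equals the sum of eigenvalues -1, and det(A) ≈ 23.9995 matches the eigenvalue product 24.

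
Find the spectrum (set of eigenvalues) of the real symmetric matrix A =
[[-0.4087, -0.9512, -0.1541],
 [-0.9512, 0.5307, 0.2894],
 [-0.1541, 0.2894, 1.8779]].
sigma(A) ≈ {-1, 1, 2}

A is real symmetric, so its spectrum consists of real eigenvalues. Expanding the characteristic polynomial of the displayed matrix gives
  det(λ I - A) = p(λ) = λ^3 + (-2)λ^2 + (-1)λ + (2).
Solving p(λ) = 0 yields eigenvalues ≈ -1, 1, 2. (A is shown rounded to 4 decimals, so these recover the underlying integer eigenvalues to within that precision.)
Verification: the trace of A = 2 equals the sum of eigenvalues 2, and det(A) ≈ -1.9999 matches the eigenvalue product -2.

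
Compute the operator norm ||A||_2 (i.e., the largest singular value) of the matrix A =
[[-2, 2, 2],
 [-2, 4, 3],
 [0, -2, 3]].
||A||_2 ≈ 6.3671 (= sqrt(largest eigenvalue of A^T A))

||A||_2 = sigma_max(A) = sqrt(lambda_max(A^T A)). Form the symmetric matrix M = A^T A =
[[8, -12, -10],
 [-12, 24, 10],
 [-10, 10, 22]].
Its characteristic polynomial (trace, sum of principal 2x2 minors, determinant of M give the coefficients) is
  p(λ) = det(λ I - M) = λ^3 - 54λ^2 + 552λ - 256.
No integer candidate from the rational root theorem (±divisors of 256) is a root, so the roots are irrational. The cubic discriminant is Δ = 190073088 > 0, so there are three distinct real roots. p(0) = -256 and p(1) = 243 have opposite signs, so a root lies in (0, 1); Newton's method refines it to λ ≈ 0.4867. p(12) = 320 and p(13) = -9 have opposite signs, so a root lies in (12, 13); Newton's method refines it to λ ≈ 12.9739. p(40) = -576 and p(41) = 523 have opposite signs, so a root lies in (40, 41); Newton's method refines it to λ ≈ 40.5394. Check (Vieta): the three roots sum to 54, matching tr M = 54.
So the eigenvalues of A^T A are ≈ 0.4867, 12.9739, 40.5394 (all ≥ 0, as they must be for A^T A). The largest is λ_max ≈ 40.5394, hence ||A||_2 = sqrt(λ_max) ≈ 6.3671.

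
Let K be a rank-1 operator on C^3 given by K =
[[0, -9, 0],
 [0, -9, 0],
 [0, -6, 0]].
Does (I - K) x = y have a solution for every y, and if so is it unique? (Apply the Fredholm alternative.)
(I - K) is invertible (det(I - K) = 10 ≠ 0), so for every y in C^3 the equation (I - K) x = y has a unique solution.

K has rank 1, so it is an outer product K = u v^T: every row of K is a multiple of one row vector. Reading off the entries, u = (3, 3, 2) and v = (0, -3, 0) (row i of K equals u_i·v^T). A rank-one matrix u v^T satisfies K u = u (v·u) and kills the (2)-dimensional subspace v^⊥, so its characteristic polynomial is lambda^2 (lambda - v·u) with v·u = tr K = -9. Hence the eigenvalues of I - K are 1 (multiplicity 2) and 1 - (-9) = 10, so det(I - K) = 10. (Direct check: I - K =
[[1, 9, 0],
 [0, 10, 0],
 [0, 6, 1]]
has determinant 10.) The finite-dimensional Fredholm alternative says: either (I - K) is invertible, or ker(I - K) ≠ {0} and then range(I - K) = ker((I - K)^*)^⊥, with dim ker(I - K) = dim ker((I - K)^*). Since det(I - K) ≠ 0, 1 is not an eigenvalue of K and ker(I - K) = {0}, so we are in the first case: for every y there is a unique x = (I - K)^(-1) y. Explicitly, by the Sherman–Morrison formula, (I - u v^T)^(-1) = I + u v^T/(1 - v·u), i.e. (I - K)^(-1) = I + K/(10).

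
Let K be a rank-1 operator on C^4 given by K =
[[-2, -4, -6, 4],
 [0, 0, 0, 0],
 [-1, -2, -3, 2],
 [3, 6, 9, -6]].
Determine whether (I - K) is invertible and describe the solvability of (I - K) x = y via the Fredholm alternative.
(I - K) is invertible (det(I - K) = 12 ≠ 0), so for every y in C^4 the equation (I - K) x = y has a unique solution.

K has rank 1, so it is an outer product K = u v^T: every row of K is a multiple of one row vector. Reading off the entries, u = (-2, 0, -1, 3) and v = (1, 2, 3, -2) (row i of K equals u_i·v^T). A rank-one matrix u v^T satisfies K u = u (v·u) and kills the (3)-dimensional subspace v^⊥, so its characteristic polynomial is lambda^3 (lambda - v·u) with v·u = tr K = -11. Hence the eigenvalues of I - K are 1 (multiplicity 3) and 1 - (-11) = 12, so det(I - K) = 12. (Direct check: I - K =
[[3, 4, 6, -4],
 [0, 1, 0, 0],
 [1, 2, 4, -2],
 [-3, -6, -9, 7]]
has determinant 12.) The finite-dimensional Fredholm alternative says: either (I - K) is invertible, or ker(I - K) ≠ {0} and then range(I - K) = ker((I - K)^*)^⊥, with dim ker(I - K) = dim ker((I - K)^*). Since det(I - K) ≠ 0, 1 is not an eigenvalue of K and ker(I - K) = {0}, so we are in the first case: for every y there is a unique x = (I - K)^(-1) y. Explicitly, by the Sherman–Morrison formula, (I - u v^T)^(-1) = I + u v^T/(1 - v·u), i.e. (I - K)^(-1) = I + K/(12).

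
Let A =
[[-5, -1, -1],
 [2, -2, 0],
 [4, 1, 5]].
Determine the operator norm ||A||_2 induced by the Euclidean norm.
||A||_2 ≈ 7.952 (= sqrt(largest eigenvalue of A^T A))

||A||_2 = sigma_max(A) = sqrt(lambda_max(A^T A)). Form the symmetric matrix M = A^T A =
[[45, 5, 25],
 [5, 6, 6],
 [25, 6, 26]].
Its characteristic polynomial (trace, sum of principal 2x2 minors, determinant of M give the coefficients) is
  p(λ) = det(λ I - M) = λ^3 - 77λ^2 + 910λ - 2500.
No integer candidate from the rational root theorem (±divisors of 2500) is a root, so the roots are irrational. The cubic discriminant is Δ = 314590900 > 0, so there are three distinct real roots. p(4) = -28 and p(5) = 250 have opposite signs, so a root lies in (4, 5); Newton's method refines it to λ ≈ 4.0832. p(9) = 182 and p(10) = -100 have opposite signs, so a root lies in (9, 10); Newton's method refines it to λ ≈ 9.6825. p(63) = -736 and p(64) = 2492 have opposite signs, so a root lies in (63, 64); Newton's method refines it to λ ≈ 63.2343. Check (Vieta): the three roots sum to 77, matching tr M = 77.
So the eigenvalues of A^T A are ≈ 4.0832, 9.6825, 63.2343 (all ≥ 0, as they must be for A^T A). The largest is λ_max ≈ 63.2343, hence ||A||_2 = sqrt(λ_max) ≈ 7.952.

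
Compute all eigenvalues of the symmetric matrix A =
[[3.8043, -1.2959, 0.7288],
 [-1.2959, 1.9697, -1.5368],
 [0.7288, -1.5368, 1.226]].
sigma(A) ≈ {0, 2, 5}

A is real symmetric, so its spectrum consists of real eigenvalues. Expanding the characteristic polynomial of the displayed matrix gives
  det(λ I - A) = p(λ) = λ^3 + (-7)λ^2 + (10)λ + (0).
Solving p(λ) = 0 yields eigenvalues ≈ 0, 2, 5. (A is shown rounded to 4 decimals, so these recover the underlying integer eigenvalues to within that precision.)
Verification: the trace of A = 7 equals the sum of eigenvalues 7, and det(A) ≈ -0.0002 matches the eigenvalue product 0.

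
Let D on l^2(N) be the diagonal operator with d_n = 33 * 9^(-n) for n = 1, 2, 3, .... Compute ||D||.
||D|| = 11/3 (attained at n = 1)

For D diagonal, ||D|| = sup_n |d_n|. The sequence d_n = 33 * 9^(-n) is positive and strictly decreasing (ratio 9^(-1) < 1), so the supremum is d_1 = 33/9 = 11/3. Hence ||D|| = 11/3.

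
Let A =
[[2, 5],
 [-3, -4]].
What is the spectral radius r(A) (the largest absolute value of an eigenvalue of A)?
r(A) = sqrt(7) ≈ 2.6458

The eigenvalues of A are the roots of its characteristic polynomial. With M = A (coefficients from the trace and determinant):
  p(λ) = det(λ I - M) = λ^2 + 2λ + 7.
For λ^2 + 2λ + 7 the discriminant is -24. It is negative, so the roots are the complex-conjugate pair λ = -1 ± (sqrt(24)/2) i ≈ -1 ± 2.4495i. For a conjugate pair the product of the roots equals the constant term, so |λ|^2 = 7 and |λ| = sqrt(7) ≈ 2.6458.
Thus the eigenvalues (to 4 decimals) are -1 ± 2.4495i (modulus 2.6458). The spectral radius is the largest modulus: r(A) = sqrt(7) ≈ 2.6458. (Cross-check: r(A) ≤ ||A||_2 ≈ 7.2854; equality holds whenever A is normal, though it can also hold for some non-normal A.)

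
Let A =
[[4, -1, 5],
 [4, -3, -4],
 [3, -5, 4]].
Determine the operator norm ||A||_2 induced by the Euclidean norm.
||A||_2 ≈ 9.1946 (= sqrt(largest eigenvalue of A^T A))

||A||_2 = sigma_max(A) = sqrt(lambda_max(A^T A)). Form the symmetric matrix M = A^T A =
[[41, -31, 16],
 [-31, 35, -13],
 [16, -13, 57]].
Its characteristic polynomial (trace, sum of principal 2x2 minors, determinant of M give the coefficients) is
  p(λ) = det(λ I - M) = λ^3 - 133λ^2 + 4381λ - 24025.
No integer candidate from the rational root theorem (±divisors of 24025) is a root, so the roots are irrational. The cubic discriminant is Δ = 13470977840 > 0, so there are three distinct real roots. p(6) = -2311 and p(7) = 468 have opposite signs, so a root lies in (6, 7); Newton's method refines it to λ ≈ 6.8257. p(41) = 944 and p(42) = -547 have opposite signs, so a root lies in (41, 42); Newton's method refines it to λ ≈ 41.6344. p(84) = -1765 and p(85) = 1560 have opposite signs, so a root lies in (84, 85); Newton's method refines it to λ ≈ 84.5398. Check (Vieta): the three roots sum to 133, matching tr M = 133.
So the eigenvalues of A^T A are ≈ 6.8257, 41.6344, 84.5398 (all ≥ 0, as they must be for A^T A). The largest is λ_max ≈ 84.5398, hence ||A||_2 = sqrt(λ_max) ≈ 9.1946.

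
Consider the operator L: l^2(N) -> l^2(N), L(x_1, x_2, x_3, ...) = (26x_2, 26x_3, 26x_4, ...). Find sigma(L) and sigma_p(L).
sigma(L) = closed disk {z in C : |z| ≤ 26}; sigma_p(L) = open disk {z in C : |z| < 26}

Note L = 26·V where V is the unit left shift (V x)_k = x_{k+1}; so sigma(L) = 26·sigma(V) and ||L|| = 26||V||. ||L x||^2 = 676sum_{k≥2} |x_k|^2 ≤ 676||x||^2, with equality on {x : x_1 = 0}, so ||L|| = 26. For any lambda with |lambda| < 26, set r = lambda/26 (|r| < 1); the vector x = (1, r, r^2, ...) is in l^2 and satisfies L x = 26(r, r^2, ...) = lambda x, so lambda is an eigenvalue. On the boundary |lambda| = 26 the geometric series diverges, so no l^2 eigenvector exists, but these lambda lie in the approximate point spectrum. Hence sigma(L) is the closed disk of radius 26 and sigma_p(L) is the open disk.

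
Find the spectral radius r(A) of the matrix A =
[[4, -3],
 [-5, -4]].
r(A) = sqrt(124)/2 ≈ 5.5678

The eigenvalues of A are the roots of its characteristic polynomial. With M = A (coefficients from the trace and determinant):
  p(λ) = det(λ I - M) = λ^2 - 31.
For λ^2 - 31 the discriminant is 124. It is nonnegative but not a perfect square, so the roots are real and irrational: λ = ± sqrt(124)/2 ≈ 5.5678, -5.5678.
Thus the eigenvalues (to 4 decimals) are 5.5678 (modulus 5.5678); -5.5678 (modulus 5.5678). The spectral radius is the largest modulus: r(A) = sqrt(124)/2 ≈ 5.5678. (Cross-check: r(A) ≤ ||A||_2 ≈ 6.6569; equality holds whenever A is normal, though it can also hold for some non-normal A.)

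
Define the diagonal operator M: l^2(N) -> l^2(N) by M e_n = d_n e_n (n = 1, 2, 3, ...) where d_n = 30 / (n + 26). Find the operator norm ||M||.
||M|| = 10/9 (attained at n = 1)

For M diagonal, ||M|| = sup_n |d_n| = sup_n 30/(n + 26). This is positive and strictly decreasing in n, so the supremum is attained at n = 1: d_1 = 30/(1 + 26) = 10/9. Hence ||M|| = 10/9.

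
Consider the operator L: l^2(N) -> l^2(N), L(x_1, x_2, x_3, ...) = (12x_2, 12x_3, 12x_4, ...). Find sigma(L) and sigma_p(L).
sigma(L) = closed disk {z in C : |z| ≤ 12}; sigma_p(L) = open disk {z in C : |z| < 12}

Note L = 12·V where V is the unit left shift (V x)_k = x_{k+1}; so sigma(L) = 12·sigma(V) and ||L|| = 12||V||. ||L x||^2 = 144sum_{k≥2} |x_k|^2 ≤ 144||x||^2, with equality on {x : x_1 = 0}, so ||L|| = 12. For any lambda with |lambda| < 12, set r = lambda/12 (|r| < 1); the vector x = (1, r, r^2, ...) is in l^2 and satisfies L x = 12(r, r^2, ...) = lambda x, so lambda is an eigenvalue. On the boundary |lambda| = 12 the geometric series diverges, so no l^2 eigenvector exists, but these lambda lie in the approximate point spectrum. Hence sigma(L) is the closed disk of radius 12 and sigma_p(L) is the open disk.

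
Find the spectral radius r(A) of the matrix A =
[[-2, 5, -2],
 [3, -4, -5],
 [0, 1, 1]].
r(A) ≈ 6.7048

The eigenvalues of A are the roots of its characteristic polynomial. With M = A (coefficients from the trace, the sum of principal 2x2 minors, and det A):
  p(λ) = det(λ I - M) = λ^3 + 5λ^2 - 8λ + 23.
No integer candidate from the rational root theorem (±divisors of 23) is a root, so the roots are irrational. The cubic discriminant is Δ = -38695 < 0, so there is one real root and a complex-conjugate pair. p(-7) = -19 and p(-6) = 35 have opposite signs, so a root lies in (-7, -6); Newton's method refines it to λ ≈ -6.7048. Dividing out (λ - (-6.7048)) leaves approximately λ^2 - 1.7048λ + 3.4304. For λ^2 - 1.7048λ + 3.4304 the discriminant is -10.8151. It is negative, so the remaining roots are the complex-conjugate pair λ ≈ 0.8524 ± 1.6443i. Their product equals the constant term, so |λ|^2 ≈ 3.4304 and |λ| ≈ 1.8521.
Thus the eigenvalues (to 4 decimals) are -6.7048 (modulus 6.7048); 0.8524 ± 1.6443i (modulus 1.8521). The spectral radius is the largest modulus: r(A) ≈ 6.7048. (Cross-check: r(A) ≤ ||A||_2 ≈ 7.8148; equality holds whenever A is normal, though it can also hold for some non-normal A.)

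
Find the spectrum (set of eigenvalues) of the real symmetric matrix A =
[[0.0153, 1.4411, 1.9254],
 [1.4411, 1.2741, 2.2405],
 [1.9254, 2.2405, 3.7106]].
sigma(A) ≈ {-1, 0, 6}

A is real symmetric, so its spectrum consists of real eigenvalues. Expanding the characteristic polynomial of the displayed matrix gives
  det(λ I - A) = p(λ) = λ^3 + (-5)λ^2 + (-6)λ + (0).
Solving p(λ) = 0 yields eigenvalues ≈ -1, 0, 6. (A is shown rounded to 4 decimals, so these recover the underlying integer eigenvalues to within that precision.)
Verification: the trace of A = 5 equals the sum of eigenvalues 5, and det(A) ≈ -0.0004 matches the eigenvalue product 0.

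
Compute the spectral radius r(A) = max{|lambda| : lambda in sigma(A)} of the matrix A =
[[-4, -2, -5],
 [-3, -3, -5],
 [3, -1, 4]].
r(A) = (2 + sqrt(60))/2 ≈ 4.873

The eigenvalues of A are the roots of its characteristic polynomial. With M = A (coefficients from the trace, the sum of principal 2x2 minors, and det A):
  p(λ) = det(λ I - M) = λ^3 + 3λ^2 - 12λ - 14.
By the rational root theorem any rational root is an integer divisor of 14. Testing λ = -1: p(-1) = -1 + 3 + 12 - 14 = 0, so λ = -1 is a root. Dividing out (λ + 1) leaves p(λ) = (λ + 1)(λ^2 + 2λ - 14). For λ^2 + 2λ - 14 the discriminant is 60. It is nonnegative but not a perfect square, so the roots are real and irrational: λ = (-2 ± sqrt(60))/2 ≈ 2.873, -4.873.
Thus the eigenvalues (to 4 decimals) are 2.873 (modulus 2.873); -4.873 (modulus 4.873); -1 (modulus 1). The spectral radius is the largest modulus: r(A) = (2 + sqrt(60))/2 ≈ 4.873. (Cross-check: r(A) ≤ ||A||_2 ≈ 10.3212; equality holds whenever A is normal, though it can also hold for some non-normal A.)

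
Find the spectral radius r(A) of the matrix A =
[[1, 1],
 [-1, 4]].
r(A) = (5 + sqrt(5))/2 ≈ 3.618

The eigenvalues of A are the roots of its characteristic polynomial. With M = A (coefficients from the trace and determinant):
  p(λ) = det(λ I - M) = λ^2 - 5λ + 5.
For λ^2 - 5λ + 5 the discriminant is 5. It is nonnegative but not a perfect square, so the roots are real and irrational: λ = (5 ± sqrt(5))/2 ≈ 3.618, 1.382.
Thus the eigenvalues (to 4 decimals) are 3.618 (modulus 3.618); 1.382 (modulus 1.382). The spectral radius is the largest modulus: r(A) = (5 + sqrt(5))/2 ≈ 3.618. (Cross-check: r(A) ≤ ||A||_2 ≈ 4.1926; equality holds whenever A is normal, though it can also hold for some non-normal A.)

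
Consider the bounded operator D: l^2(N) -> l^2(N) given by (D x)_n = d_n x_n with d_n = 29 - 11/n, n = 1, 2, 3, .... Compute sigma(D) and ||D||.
sigma(D) = {29 - 11/n : n ≥ 1} ∪ {29}; ||D|| = 29

A bounded diagonal operator on l^2 with diagonal entries d_n has spectrum equal to the closure of {d_n : n ≥ 1}: every d_n is an eigenvalue (with eigenvector e_n), so {d_n} ⊂ sigma(D); the spectrum is closed, so its closure is too; and for lambda not in the closure, (D - lambda I) has bounded inverse (the diagonal entries 1/(d_n - lambda) are bounded). For our sequence d_n = 29 - 11/n, n = 1, 2, 3, ...:
  - {d_n} = {29 - 11/n : n ≥ 1}; the only limit point is 29
  - closure = {29 - 11/n : n ≥ 1} ∪ {29}
For the norm: a diagonal operator has ||D|| = sup_n |d_n|. Here d_n = 29 - 11/n increases monotonically from d_1 = 18 toward 29, with all terms in [18, 29); so sup_n |d_n| = 29 (the supremum is the limit, not attained). So ||D|| = 29.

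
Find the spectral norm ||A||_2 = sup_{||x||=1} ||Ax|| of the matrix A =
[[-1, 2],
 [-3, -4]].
||A||_2 = sqrt((30 + sqrt(500))/2) ≈ 5.1167 (= sqrt(largest eigenvalue of A^T A))

||A||_2 = sigma_max(A) = sqrt(lambda_max(A^T A)). Form the symmetric matrix M = A^T A =
[[10, 10],
 [10, 20]].
Its characteristic polynomial (trace, determinant of M give the coefficients) is
  p(λ) = det(λ I - M) = λ^2 - 30λ + 100.
For λ^2 - 30λ + 100 the discriminant is 500. It is nonnegative but not a perfect square, so the roots are real and irrational: λ = (30 ± sqrt(500))/2 ≈ 26.1803, 3.8197.
So the eigenvalues of A^T A are ≈ 3.8197, 26.1803 (all ≥ 0, as they must be for A^T A). The largest is λ_max = (30 + sqrt(500))/2 ≈ 26.1803, hence ||A||_2 = sqrt(λ_max) = sqrt((30 + sqrt(500))/2) ≈ 5.1167.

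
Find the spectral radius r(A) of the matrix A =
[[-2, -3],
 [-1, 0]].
r(A) = 3

The eigenvalues of A are the roots of its characteristic polynomial. With M = A (coefficients from the trace and determinant):
  p(λ) = det(λ I - M) = λ^2 + 2λ - 3.
For λ^2 + 2λ - 3 the discriminant is 16. It is a perfect square (4^2), so the roots are rational: λ = (-2 ± 4)/2 = 1, -3.
Thus the eigenvalues (to 4 decimals) are 1 (modulus 1); -3 (modulus 3). The spectral radius is the largest modulus: r(A) = 3. (Cross-check: r(A) ≤ ||A||_2 ≈ 3.6503; equality holds whenever A is normal, though it can also hold for some non-normal A.)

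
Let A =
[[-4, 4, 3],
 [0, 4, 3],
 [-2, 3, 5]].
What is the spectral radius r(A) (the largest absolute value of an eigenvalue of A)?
r(A) ≈ 6.8376

The eigenvalues of A are the roots of its characteristic polynomial. With M = A (coefficients from the trace, the sum of principal 2x2 minors, and det A):
  p(λ) = det(λ I - M) = λ^3 - 5λ^2 - 19λ + 44.
No integer candidate from the rational root theorem (±divisors of 44) is a root, so the roots are irrational. The cubic discriminant is Δ = 81429 > 0, so there are three distinct real roots. p(-4) = -24 and p(-3) = 29 have opposite signs, so a root lies in (-4, -3); Newton's method refines it to λ ≈ -3.6168. p(1) = 21 and p(2) = -6 have opposite signs, so a root lies in (1, 2); Newton's method refines it to λ ≈ 1.7792. p(6) = -34 and p(7) = 9 have opposite signs, so a root lies in (6, 7); Newton's method refines it to λ ≈ 6.8376. Check (Vieta): the three roots sum to 5, matching tr M = 5.
Thus the eigenvalues (to 4 decimals) are -3.6168 (modulus 3.6168); 1.7792 (modulus 1.7792); 6.8376 (modulus 6.8376). The spectral radius is the largest modulus: r(A) ≈ 6.8376. (Cross-check: r(A) ≤ ||A||_2 ≈ 9.6994; equality holds whenever A is normal, though it can also hold for some non-normal A.)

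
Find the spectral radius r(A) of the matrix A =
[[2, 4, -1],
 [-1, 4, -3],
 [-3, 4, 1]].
r(A) ≈ 4.1996

The eigenvalues of A are the roots of its characteristic polynomial. With M = A (coefficients from the trace, the sum of principal 2x2 minors, and det A):
  p(λ) = det(λ I - M) = λ^3 - 7λ^2 + 27λ - 64.
No integer candidate from the rational root theorem (±divisors of 64) is a root, so the roots are irrational. The cubic discriminant is Δ = -23683 < 0, so there is one real root and a complex-conjugate pair. p(4) = -4 and p(5) = 21 have opposite signs, so a root lies in (4, 5); Newton's method refines it to λ ≈ 4.1996. Dividing out (λ - (4.1996)) leaves approximately λ^2 - 2.8004λ + 15.2395. For λ^2 - 2.8004λ + 15.2395 the discriminant is -53.1158. It is negative, so the remaining roots are the complex-conjugate pair λ ≈ 1.4002 ± 3.644i. Their product equals the constant term, so |λ|^2 ≈ 15.2395 and |λ| ≈ 3.9038.
Thus the eigenvalues (to 4 decimals) are 4.1996 (modulus 4.1996); 1.4002 ± 3.644i (modulus 3.9038). The spectral radius is the largest modulus: r(A) ≈ 4.1996. (Cross-check: r(A) ≤ ||A||_2 ≈ 7.2707; equality holds whenever A is normal, though it can also hold for some non-normal A.)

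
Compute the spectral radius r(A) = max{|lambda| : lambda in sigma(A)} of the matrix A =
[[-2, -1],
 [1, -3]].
r(A) = sqrt(7) ≈ 2.6458

The eigenvalues of A are the roots of its characteristic polynomial. With M = A (coefficients from the trace and determinant):
  p(λ) = det(λ I - M) = λ^2 + 5λ + 7.
For λ^2 + 5λ + 7 the discriminant is -3. It is negative, so the roots are the complex-conjugate pair λ = -5/2 ± (sqrt(3)/2) i ≈ -2.5 ± 0.866i. For a conjugate pair the product of the roots equals the constant term, so |λ|^2 = 7 and |λ| = sqrt(7) ≈ 2.6458.
Thus the eigenvalues (to 4 decimals) are -2.5 ± 0.866i (modulus 2.6458). The spectral radius is the largest modulus: r(A) = sqrt(7) ≈ 2.6458. (Cross-check: r(A) ≤ ||A||_2 ≈ 3.1926; equality holds whenever A is normal, though it can also hold for some non-normal A.)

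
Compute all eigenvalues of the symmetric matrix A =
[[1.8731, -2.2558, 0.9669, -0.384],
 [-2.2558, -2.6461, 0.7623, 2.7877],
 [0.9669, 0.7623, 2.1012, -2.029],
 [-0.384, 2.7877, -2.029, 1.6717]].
sigma(A) ≈ {-5, 1, 2, 5}

A is real symmetric, so its spectrum consists of real eigenvalues. Expanding the characteristic polynomial of the displayed matrix gives
  det(λ I - A) = p(λ) = λ^4 + (-3)λ^3 + (-23)λ^2 + (74.9984)λ + (-49.9963).
Solving p(λ) = 0 yields eigenvalues ≈ -5, 1, 2, 5. (A is shown rounded to 4 decimals, so these recover the underlying integer eigenvalues to within that precision.)
Verification: the trace of A = 3 equals the sum of eigenvalues 3, and det(A) ≈ -49.9963 matches the eigenvalue product -50.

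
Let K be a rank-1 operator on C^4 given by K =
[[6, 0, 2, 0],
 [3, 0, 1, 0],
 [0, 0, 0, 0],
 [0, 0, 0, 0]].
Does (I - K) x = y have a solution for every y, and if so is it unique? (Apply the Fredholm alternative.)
(I - K) is invertible (det(I - K) = -5 ≠ 0), so for every y in C^4 the equation (I - K) x = y has a unique solution.

K has rank 1, so it is an outer product K = u v^T: every row of K is a multiple of one row vector. Reading off the entries, u = (2, 1, 0, 0) and v = (3, 0, 1, 0) (row i of K equals u_i·v^T). A rank-one matrix u v^T satisfies K u = u (v·u) and kills the (3)-dimensional subspace v^⊥, so its characteristic polynomial is lambda^3 (lambda - v·u) with v·u = tr K = 6. Hence the eigenvalues of I - K are 1 (multiplicity 3) and 1 - (6) = -5, so det(I - K) = -5. (Direct check: I - K =
[[-5, 0, -2, 0],
 [-3, 1, -1, 0],
 [0, 0, 1, 0],
 [0, 0, 0, 1]]
has determinant -5.) The finite-dimensional Fredholm alternative says: either (I - K) is invertible, or ker(I - K) ≠ {0} and then range(I - K) = ker((I - K)^*)^⊥, with dim ker(I - K) = dim ker((I - K)^*). Since det(I - K) ≠ 0, 1 is not an eigenvalue of K and ker(I - K) = {0}, so we are in the first case: for every y there is a unique x = (I - K)^(-1) y. Explicitly, by the Sherman–Morrison formula, (I - u v^T)^(-1) = I + u v^T/(1 - v·u), i.e. (I - K)^(-1) = I + K/(-5).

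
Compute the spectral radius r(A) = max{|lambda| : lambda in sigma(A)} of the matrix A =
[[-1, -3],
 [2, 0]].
r(A) = sqrt(6) ≈ 2.4495

The eigenvalues of A are the roots of its characteristic polynomial. With M = A (coefficients from the trace and determinant):
  p(λ) = det(λ I - M) = λ^2 + λ + 6.
For λ^2 + λ + 6 the discriminant is -23. It is negative, so the roots are the complex-conjugate pair λ = -1/2 ± (sqrt(23)/2) i ≈ -0.5 ± 2.3979i. For a conjugate pair the product of the roots equals the constant term, so |λ|^2 = 6 and |λ| = sqrt(6) ≈ 2.4495.
Thus the eigenvalues (to 4 decimals) are -0.5 ± 2.3979i (modulus 2.4495). The spectral radius is the largest modulus: r(A) = sqrt(6) ≈ 2.4495. (Cross-check: r(A) ≤ ||A||_2 ≈ 3.2566; equality holds whenever A is normal, though it can also hold for some non-normal A.)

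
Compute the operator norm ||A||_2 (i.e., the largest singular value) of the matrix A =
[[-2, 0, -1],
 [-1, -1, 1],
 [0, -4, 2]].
||A||_2 ≈ 4.6964 (= sqrt(largest eigenvalue of A^T A))

||A||_2 = sigma_max(A) = sqrt(lambda_max(A^T A)). Form the symmetric matrix M = A^T A =
[[5, 1, 1],
 [1, 17, -9],
 [1, -9, 6]].
Its characteristic polynomial (trace, sum of principal 2x2 minors, determinant of M give the coefficients) is
  p(λ) = det(λ I - M) = λ^3 - 28λ^2 + 134λ - 64.
No integer candidate from the rational root theorem (±divisors of 64) is a root, so the roots are irrational. The cubic discriminant is Δ = 3045088 > 0, so there are three distinct real roots. p(0) = -64 and p(1) = 43 have opposite signs, so a root lies in (0, 1); Newton's method refines it to λ ≈ 0.5366. p(5) = 31 and p(6) = -52 have opposite signs, so a root lies in (5, 6); Newton's method refines it to λ ≈ 5.4072. p(22) = -20 and p(23) = 373 have opposite signs, so a root lies in (22, 23); Newton's method refines it to λ ≈ 22.0562. Check (Vieta): the three roots sum to 28, matching tr M = 28.
So the eigenvalues of A^T A are ≈ 0.5366, 5.4072, 22.0562 (all ≥ 0, as they must be for A^T A). The largest is λ_max ≈ 22.0562, hence ||A||_2 = sqrt(λ_max) ≈ 4.6964.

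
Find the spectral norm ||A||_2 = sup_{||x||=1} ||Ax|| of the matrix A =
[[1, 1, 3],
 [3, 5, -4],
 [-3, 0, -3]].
||A||_2 = sqrt(51) ≈ 7.1414 (= sqrt(largest eigenvalue of A^T A))

||A||_2 = sigma_max(A) = sqrt(lambda_max(A^T A)). Form the symmetric matrix M = A^T A =
[[19, 16, 0],
 [16, 26, -17],
 [0, -17, 34]].
Its characteristic polynomial (trace, sum of principal 2x2 minors, determinant of M give the coefficients) is
  p(λ) = det(λ I - M) = λ^3 - 79λ^2 + 1479λ - 2601.
By the rational root theorem any rational root is an integer divisor of 2601. Testing λ = 51: p(51) = 132651 - 205479 + 75429 - 2601 = 0, so λ = 51 is a root. Dividing out (λ - 51) leaves p(λ) = (λ - 51)(λ^2 - 28λ + 51). For λ^2 - 28λ + 51 the discriminant is 580. It is nonnegative but not a perfect square, so the roots are real and irrational: λ = (28 ± sqrt(580))/2 ≈ 26.0416, 1.9584.
So the eigenvalues of A^T A are ≈ 1.9584, 26.0416, 51 (all ≥ 0, as they must be for A^T A). The largest is λ_max = 51, hence ||A||_2 = sqrt(λ_max) = sqrt(51) ≈ 7.1414.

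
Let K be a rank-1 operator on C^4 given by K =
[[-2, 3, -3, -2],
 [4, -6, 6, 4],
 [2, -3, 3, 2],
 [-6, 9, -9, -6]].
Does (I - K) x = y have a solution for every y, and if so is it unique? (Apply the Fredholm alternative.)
(I - K) is invertible (det(I - K) = 12 ≠ 0), so for every y in C^4 the equation (I - K) x = y has a unique solution.

K has rank 1, so it is an outer product K = u v^T: every row of K is a multiple of one row vector. Reading off the entries, u = (-1, 2, 1, -3) and v = (2, -3, 3, 2) (row i of K equals u_i·v^T). A rank-one matrix u v^T satisfies K u = u (v·u) and kills the (3)-dimensional subspace v^⊥, so its characteristic polynomial is lambda^3 (lambda - v·u) with v·u = tr K = -11. Hence the eigenvalues of I - K are 1 (multiplicity 3) and 1 - (-11) = 12, so det(I - K) = 12. (Direct check: I - K =
[[3, -3, 3, 2],
 [-4, 7, -6, -4],
 [-2, 3, -2, -2],
 [6, -9, 9, 7]]
has determinant 12.) The finite-dimensional Fredholm alternative says: either (I - K) is invertible, or ker(I - K) ≠ {0} and then range(I - K) = ker((I - K)^*)^⊥, with dim ker(I - K) = dim ker((I - K)^*). Since det(I - K) ≠ 0, 1 is not an eigenvalue of K and ker(I - K) = {0}, so we are in the first case: for every y there is a unique x = (I - K)^(-1) y. Explicitly, by the Sherman–Morrison formula, (I - u v^T)^(-1) = I + u v^T/(1 - v·u), i.e. (I - K)^(-1) = I + K/(12).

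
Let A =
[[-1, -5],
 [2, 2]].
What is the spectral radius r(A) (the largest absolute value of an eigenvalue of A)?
r(A) = sqrt(8) ≈ 2.8284

The eigenvalues of A are the roots of its characteristic polynomial. With M = A (coefficients from the trace and determinant):
  p(λ) = det(λ I - M) = λ^2 - λ + 8.
For λ^2 - λ + 8 the discriminant is -31. It is negative, so the roots are the complex-conjugate pair λ = 1/2 ± (sqrt(31)/2) i ≈ 0.5 ± 2.7839i. For a conjugate pair the product of the roots equals the constant term, so |λ|^2 = 8 and |λ| = sqrt(8) ≈ 2.8284.
Thus the eigenvalues (to 4 decimals) are 0.5 ± 2.7839i (modulus 2.8284). The spectral radius is the largest modulus: r(A) = sqrt(8) ≈ 2.8284. (Cross-check: r(A) ≤ ||A||_2 ≈ 5.6569; equality holds whenever A is normal, though it can also hold for some non-normal A.)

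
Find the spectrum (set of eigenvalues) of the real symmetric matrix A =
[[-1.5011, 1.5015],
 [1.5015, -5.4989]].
sigma(A) ≈ {-6, -1}

A is real symmetric, so its spectrum consists of real eigenvalues. Expanding the characteristic polynomial of the displayed matrix gives
  det(λ I - A) = p(λ) = λ^2 + (7)λ + (6).
Solving p(λ) = 0 yields eigenvalues ≈ -6, -1. (A is shown rounded to 4 decimals, so these recover the underlying integer eigenvalues to within that precision.)
Verification: the trace of A = -7 equals the sum of eigenvalues -7, and det(A) ≈ 5.9999 matches the eigenvalue product 6.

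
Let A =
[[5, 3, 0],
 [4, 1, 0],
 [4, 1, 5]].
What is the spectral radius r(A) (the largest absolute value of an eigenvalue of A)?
r(A) = 7

The eigenvalues of A are the roots of its characteristic polynomial. With M = A (coefficients from the trace, the sum of principal 2x2 minors, and det A):
  p(λ) = det(λ I - M) = λ^3 - 11λ^2 + 23λ + 35.
By the rational root theorem any rational root is an integer divisor of 35. Testing λ = 7: p(7) = 343 - 539 + 161 + 35 = 0, so λ = 7 is a root. Dividing out (λ - 7) leaves p(λ) = (λ - 7)(λ^2 - 4λ - 5). For λ^2 - 4λ - 5 the discriminant is 36. It is a perfect square (6^2), so the roots are rational: λ = (4 ± 6)/2 = 5, -1.
Thus the eigenvalues (to 4 decimals) are 5 (modulus 5); -1 (modulus 1); 7 (modulus 7). The spectral radius is the largest modulus: r(A) = 7. (Cross-check: r(A) ≤ ||A||_2 ≈ 8.6535; equality holds whenever A is normal, though it can also hold for some non-normal A.)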